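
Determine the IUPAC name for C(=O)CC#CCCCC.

Counting along the main chain through the –CHO group and the multiple bond gives 8 carbons: the parent is octane.
The principal characteristic group is an aldehyde (terminal –CHO), named with the suffix -al.
There is one C≡C triple bond, indicated by the ending -yne.
The numbering direction is chosen so that the aldehyde carbon is C-1 by definition.
With this numbering: the triple bond between C-3 and C-4.
The name is oct-3-ynal.

oct-3-ynal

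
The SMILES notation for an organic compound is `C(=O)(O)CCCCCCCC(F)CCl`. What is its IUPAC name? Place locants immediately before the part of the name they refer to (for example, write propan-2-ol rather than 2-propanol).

10-chloro-9-fluorodecanoic acid

The longest carbon chain that includes the –COOH group has 10 carbons, so the parent hydride is decane.
The highest-priority functional group is a carboxylic acid (terminal –COOH), so the name ends in -oic acid.
Choose the numbering such that the carboxylic acid carbon is C-1 by definition.
With this numbering: a chloro group at C-10; a fluoro group at C-9.
Prefixes are listed alphabetically: chloro, fluoro.
Assembling the pieces gives 10-chloro-9-fluorodecanoic acid.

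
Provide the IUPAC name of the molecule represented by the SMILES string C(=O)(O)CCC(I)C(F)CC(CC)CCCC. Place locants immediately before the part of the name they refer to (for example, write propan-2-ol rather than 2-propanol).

Counting along the main chain through the –COOH group gives 11 carbons: the parent is undecane.
A carboxylic acid (terminal –COOH) is the principal characteristic group, giving the suffix -oic acid.
The numbering direction is chosen so that the carboxylic acid carbon is C-1 by definition.
This places an ethyl group at C-7; a fluoro group at C-5; an iodo group at C-4.
Substituent prefixes are cited in alphabetical order (multiplying prefixes like di-/tri- are ignored for ordering).
The name is 7-ethyl-5-fluoro-4-iodoundecanoic acid.

7-ethyl-5-fluoro-4-iodoundecanoic acid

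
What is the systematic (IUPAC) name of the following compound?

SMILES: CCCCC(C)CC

The longest continuous carbon chain has 7 atoms, so the parent hydride is heptane.
Choose the numbering such that the substituent locant set {3} is lower than {5} at the first point of difference.
That gives a methyl group at C-3.
The name is 3-methylheptane.

3-methylheptane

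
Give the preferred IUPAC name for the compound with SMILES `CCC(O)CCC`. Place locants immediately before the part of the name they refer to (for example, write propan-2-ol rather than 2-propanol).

Counting along the main chain through the –OH group gives 6 carbons: the parent is hexane.
An alcohol (–OH) is the principal characteristic group, giving the suffix -ol.
Choose the numbering such that numbering from this end puts the hydroxyl group at C-3 rather than C-4.
With this numbering: the hydroxyl at C-3.
The name is hexan-3-ol.

hexan-3-ol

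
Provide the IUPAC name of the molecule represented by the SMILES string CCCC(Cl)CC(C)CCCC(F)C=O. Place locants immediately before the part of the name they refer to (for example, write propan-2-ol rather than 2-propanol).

8-chloro-2-fluoro-6-methylundecanal

The longest carbon chain that includes the –CHO group has 11 carbons, so the parent hydride is undecane.
The principal characteristic group is an aldehyde (terminal –CHO), named with the suffix -al.
Choose the numbering such that the aldehyde carbon is C-1 by definition.
That gives a chloro group at C-8; a fluoro group at C-2; a methyl group at C-6.
Substituent prefixes are cited in alphabetical order (multiplying prefixes like di-/tri- are ignored for ordering).
Assembling the pieces gives 8-chloro-2-fluoro-6-methylundecanal.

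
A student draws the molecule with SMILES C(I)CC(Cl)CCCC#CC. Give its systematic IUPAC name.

The longest carbon chain that includes the multiple bond has 9 carbons, so the parent hydride is nonane.
There is one C≡C triple bond, indicated by the ending -yne.
The numbering direction is chosen so that numbering from this end puts the triple bond at C-2 rather than C-7.
That gives the triple bond between C-2 and C-3; a chloro group at C-7; an iodo group at C-9.
The substituents are ordered alphabetically, ignoring any di-/tri- multipliers.
The name is 7-chloro-9-iodonon-2-yne.

7-chloro-9-iodonon-2-yne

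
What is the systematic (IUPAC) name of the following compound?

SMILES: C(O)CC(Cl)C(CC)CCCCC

The longest chain bearing the –OH group is 9 carbons long (nonane).
The highest-priority functional group is an alcohol (–OH), so the name ends in -ol.
Choose the numbering such that numbering from this end puts the hydroxyl group at C-1 rather than C-9.
That gives the hydroxyl at C-1; a chloro group at C-3; an ethyl group at C-4.
Prefixes are listed alphabetically: chloro, ethyl.
Assembling the pieces gives 3-chloro-4-ethylnonan-1-ol.

3-chloro-4-ethylnonan-1-ol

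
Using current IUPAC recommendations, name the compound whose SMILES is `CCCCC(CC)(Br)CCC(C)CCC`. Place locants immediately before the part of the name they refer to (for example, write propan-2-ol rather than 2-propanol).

7-bromo-7-ethyl-4-methylundecane

The longest carbon chain is 11 atoms: the parent is undecane.
Choose the numbering such that the substituent locant set {4,7,7} is lower than {5,5,8} at the first point of difference.
This places a bromo group at C-7; an ethyl group at C-7; a methyl group at C-4.
Prefixes are listed alphabetically: bromo, ethyl, methyl.
Putting it together: 7-bromo-7-ethyl-4-methylundecane.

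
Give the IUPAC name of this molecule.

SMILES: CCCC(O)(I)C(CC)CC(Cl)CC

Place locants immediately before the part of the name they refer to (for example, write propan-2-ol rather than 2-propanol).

Counting along the main chain through the –OH group gives 9 carbons: the parent is nonane.
The principal characteristic group is an alcohol (–OH), named with the suffix -ol.
Number the chain so that numbering from this end puts the hydroxyl group at C-4 rather than C-6.
That gives the hydroxyl at C-4; a chloro group at C-7; an ethyl group at C-5; an iodo group at C-4.
Prefixes are listed alphabetically: chloro, ethyl, iodo.
Putting it together: 7-chloro-5-ethyl-4-iodononan-4-ol.

7-chloro-5-ethyl-4-iodononan-4-ol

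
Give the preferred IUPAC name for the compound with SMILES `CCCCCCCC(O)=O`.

The longest chain bearing the –COOH group is 8 carbons long (octane).
The highest-priority functional group is a carboxylic acid (terminal –COOH), so the name ends in -oic acid.
The numbering direction is chosen so that the carboxylic acid carbon is C-1 by definition.
Assembling the pieces gives octanoic acid.

octanoic acid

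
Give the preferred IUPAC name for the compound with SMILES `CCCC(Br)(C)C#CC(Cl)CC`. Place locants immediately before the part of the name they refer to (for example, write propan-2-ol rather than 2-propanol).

6-bromo-3-chloro-6-methylnon-4-yne

The longest chain bearing the multiple bond is 9 carbons long (nonane).
There is one C≡C triple bond, indicated by the ending -yne.
Choose the numbering such that numbering from this end puts the triple bond at C-4 rather than C-5.
That gives the triple bond between C-4 and C-5; a bromo group at C-6; a chloro group at C-3; a methyl group at C-6.
Substituent prefixes are cited in alphabetical order (multiplying prefixes like di-/tri- are ignored for ordering).
Putting it together: 6-bromo-3-chloro-6-methylnon-4-yne.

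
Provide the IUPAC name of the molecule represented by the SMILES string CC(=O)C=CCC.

hex-3-en-2-one

The longest chain bearing the carbonyl and the multiple bond is 6 carbons long (hexane).
A ketone (C=O on an internal carbon) is the principal characteristic group, giving the suffix -one.
The chain contains a C=C double bond, so the unsaturation ending is -ene.
Choose the numbering such that numbering from this end puts the carbonyl group at C-2 rather than C-5.
With this numbering: the carbonyl at C-2; the double bond between C-3 and C-4.
Assembling the pieces gives hex-3-en-2-one.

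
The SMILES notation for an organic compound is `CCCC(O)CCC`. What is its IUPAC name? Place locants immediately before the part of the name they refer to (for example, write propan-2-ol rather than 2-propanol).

heptan-4-ol

The longest carbon chain that includes the –OH group has 7 carbons, so the parent hydride is heptane.
The principal characteristic group is an alcohol (–OH), named with the suffix -ol.
The molecule is symmetric, so either numbering direction gives the same locants.
With this numbering: the hydroxyl at C-4.
Putting it together: heptan-4-ol.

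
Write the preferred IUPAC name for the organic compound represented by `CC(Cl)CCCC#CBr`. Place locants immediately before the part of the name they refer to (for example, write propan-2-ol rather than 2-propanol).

1-bromo-6-chlorohept-1-yne

The longest chain bearing the multiple bond is 7 carbons long (heptane).
The chain contains a C≡C triple bond, so the unsaturation ending is -yne.
Choose the numbering such that numbering from this end puts the triple bond at C-1 rather than C-6.
That gives the triple bond between C-1 and C-2; a bromo group at C-1; a chloro group at C-6.
The substituents are ordered alphabetically, ignoring any di-/tri- multipliers.
Assembling the pieces gives 1-bromo-6-chlorohept-1-yne.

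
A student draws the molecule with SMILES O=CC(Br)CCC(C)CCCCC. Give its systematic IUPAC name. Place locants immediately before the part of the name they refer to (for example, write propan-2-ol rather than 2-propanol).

2-bromo-5-methyldecanal

The longest chain bearing the –CHO group is 10 carbons long (decane).
An aldehyde (terminal –CHO) is the principal characteristic group, giving the suffix -al.
Number the chain so that the aldehyde carbon is C-1 by definition.
With this numbering: a bromo group at C-2; a methyl group at C-5.
The substituents are ordered alphabetically, ignoring any di-/tri- multipliers.
Assembling the pieces gives 2-bromo-5-methyldecanal.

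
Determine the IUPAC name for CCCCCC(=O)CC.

The longest chain bearing the carbonyl is 8 carbons long (octane).
A ketone (C=O on an internal carbon) is the principal characteristic group, giving the suffix -one.
The numbering direction is chosen so that numbering from this end puts the carbonyl group at C-3 rather than C-6.
With this numbering: the carbonyl at C-3.
Putting it together: octan-3-one.

octan-3-one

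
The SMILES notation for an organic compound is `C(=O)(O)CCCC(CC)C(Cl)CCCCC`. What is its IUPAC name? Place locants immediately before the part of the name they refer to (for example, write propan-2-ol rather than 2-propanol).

The longest carbon chain that includes the –COOH group has 11 carbons, so the parent hydride is undecane.
The highest-priority functional group is a carboxylic acid (terminal –COOH), so the name ends in -oic acid.
The numbering direction is chosen so that the carboxylic acid carbon is C-1 by definition.
With this numbering: a chloro group at C-6; an ethyl group at C-5.
Prefixes are listed alphabetically: chloro, ethyl.
Assembling the pieces gives 6-chloro-5-ethylundecanoic acid.

6-chloro-5-ethylundecanoic acid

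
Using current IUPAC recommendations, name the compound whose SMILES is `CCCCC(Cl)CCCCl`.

The longest continuous carbon chain has 8 atoms, so the parent hydride is octane.
The numbering direction is chosen so that the substituent locant set {1,4} is lower than {5,8} at the first point of difference.
This places chloro groups at C-1 and C-4.
Putting it together: 1,4-dichlorooctane.

1,4-dichlorooctane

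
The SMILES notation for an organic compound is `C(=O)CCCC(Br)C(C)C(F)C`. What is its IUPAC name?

The longest carbon chain that includes the –CHO group has 8 carbons, so the parent hydride is octane.
The highest-priority functional group is an aldehyde (terminal –CHO), so the name ends in -al.
The numbering direction is chosen so that the aldehyde carbon is C-1 by definition.
With this numbering: a bromo group at C-5; a fluoro group at C-7; a methyl group at C-6.
Prefixes are listed alphabetically: bromo, fluoro, methyl.
The name is 5-bromo-7-fluoro-6-methyloctanal.

5-bromo-7-fluoro-6-methyloctanal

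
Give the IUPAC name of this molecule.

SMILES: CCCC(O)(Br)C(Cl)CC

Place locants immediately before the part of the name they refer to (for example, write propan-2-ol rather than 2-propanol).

The longest chain bearing the –OH group is 7 carbons long (heptane).
The highest-priority functional group is an alcohol (–OH), so the name ends in -ol.
Number the chain so that the substituent locant set {3,4} is lower than {4,5} at the first point of difference.
That gives the hydroxyl at C-4; a bromo group at C-4; a chloro group at C-3.
Substituent prefixes are cited in alphabetical order (multiplying prefixes like di-/tri- are ignored for ordering).
The name is 4-bromo-3-chloroheptan-4-ol.

4-bromo-3-chloroheptan-4-ol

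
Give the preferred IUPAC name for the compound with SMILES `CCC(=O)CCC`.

Counting along the main chain through the carbonyl gives 6 carbons: the parent is hexane.
The highest-priority functional group is a ketone (C=O on an internal carbon), so the name ends in -one.
Number the chain so that numbering from this end puts the carbonyl group at C-3 rather than C-4.
That gives the carbonyl at C-3.
Assembling the pieces gives hexan-3-one.

hexan-3-one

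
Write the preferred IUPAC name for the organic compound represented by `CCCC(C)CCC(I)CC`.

3-iodo-6-methylnonane

The longest continuous carbon chain has 9 atoms, so the parent hydride is nonane.
Number the chain so that the substituent locant set {3,6} is lower than {4,7} at the first point of difference.
That gives an iodo group at C-3; a methyl group at C-6.
Prefixes are listed alphabetically: iodo, methyl.
Assembling the pieces gives 3-iodo-6-methylnonane.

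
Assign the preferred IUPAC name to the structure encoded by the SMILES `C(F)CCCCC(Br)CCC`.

The parent chain contains 9 carbons (nonane).
The numbering direction is chosen so that the substituent locant set {1,6} is lower than {4,9} at the first point of difference.
With this numbering: a bromo group at C-6; a fluoro group at C-1.
Prefixes are listed alphabetically: bromo, fluoro.
Assembling the pieces gives 6-bromo-1-fluorononane.

6-bromo-1-fluorononane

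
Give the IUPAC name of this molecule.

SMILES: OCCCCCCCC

The longest chain bearing the –OH group is 8 carbons long (octane).
An alcohol (–OH) is the principal characteristic group, giving the suffix -ol.
Choose the numbering such that numbering from this end puts the hydroxyl group at C-1 rather than C-8.
That gives the hydroxyl at C-1.
The name is octan-1-ol.

octan-1-ol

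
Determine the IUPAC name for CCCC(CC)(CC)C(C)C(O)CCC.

6,6-diethyl-5-methylnonan-4-ol

Counting along the main chain through the –OH group gives 9 carbons: the parent is nonane.
The principal characteristic group is an alcohol (–OH), named with the suffix -ol.
Number the chain so that numbering from this end puts the hydroxyl group at C-4 rather than C-6.
That gives the hydroxyl at C-4; two ethyl groups at C-6; a methyl group at C-5.
The substituents are ordered alphabetically, ignoring any di-/tri- multipliers.
Assembling the pieces gives 6,6-diethyl-5-methylnonan-4-ol.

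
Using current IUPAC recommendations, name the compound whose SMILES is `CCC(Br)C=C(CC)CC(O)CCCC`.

9-bromo-7-ethylundec-7-en-5-ol

The longest chain bearing the –OH group and the multiple bond is 11 carbons long (undecane).
An alcohol (–OH) is the principal characteristic group, giving the suffix -ol.
The chain contains a C=C double bond, so the unsaturation ending is -ene.
Choose the numbering such that numbering from this end puts the hydroxyl group at C-5 rather than C-7.
This places the hydroxyl at C-5; the double bond between C-7 and C-8; a bromo group at C-9; an ethyl group at C-7.
The substituents are ordered alphabetically, ignoring any di-/tri- multipliers.
Putting it together: 9-bromo-7-ethylundec-7-en-5-ol.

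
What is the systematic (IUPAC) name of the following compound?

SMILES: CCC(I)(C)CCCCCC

3-iodo-3-methylnonane

The longest continuous carbon chain has 9 atoms, so the parent hydride is nonane.
Number the chain so that the substituent locant set {3,3} is lower than {7,7} at the first point of difference.
That gives an iodo group at C-3; a methyl group at C-3.
Prefixes are listed alphabetically: iodo, methyl.
Putting it together: 3-iodo-3-methylnonane.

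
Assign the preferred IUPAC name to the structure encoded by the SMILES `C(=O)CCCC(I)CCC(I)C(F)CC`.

The longest carbon chain that includes the –CHO group has 11 carbons, so the parent hydride is undecane.
The highest-priority functional group is an aldehyde (terminal –CHO), so the name ends in -al.
Choose the numbering such that the aldehyde carbon is C-1 by definition.
With this numbering: a fluoro group at C-9; iodo groups at C-5 and C-8.
Prefixes are listed alphabetically: fluoro, iodo.
Putting it together: 9-fluoro-5,8-diiodoundecanal.

9-fluoro-5,8-diiodoundecanal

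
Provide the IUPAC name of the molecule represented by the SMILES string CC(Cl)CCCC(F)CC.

The longest continuous carbon chain has 8 atoms, so the parent hydride is octane.
Number the chain so that the substituent locant set {2,6} is lower than {3,7} at the first point of difference.
That gives a chloro group at C-2; a fluoro group at C-6.
Prefixes are listed alphabetically: chloro, fluoro.
Putting it together: 2-chloro-6-fluorooctane.

2-chloro-6-fluorooctane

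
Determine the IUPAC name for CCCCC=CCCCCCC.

dodec-5-ene

Counting along the main chain through the multiple bond gives 12 carbons: the parent is dodecane.
A C=C double bond in the chain gives the infix -ene-.
Choose the numbering such that numbering from this end puts the double bond at C-5 rather than C-7.
With this numbering: the double bond between C-5 and C-6.
Assembling the pieces gives dodec-5-ene.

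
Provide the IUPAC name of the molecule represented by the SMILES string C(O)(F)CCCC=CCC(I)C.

1-fluoro-8-iodonon-5-en-1-ol

Counting along the main chain through the –OH group and the multiple bond gives 9 carbons: the parent is nonane.
An alcohol (–OH) is the principal characteristic group, giving the suffix -ol.
A C=C double bond in the chain gives the infix -ene-.
Choose the numbering such that numbering from this end puts the hydroxyl group at C-1 rather than C-9.
This places the hydroxyl at C-1; the double bond between C-5 and C-6; a fluoro group at C-1; an iodo group at C-8.
Substituent prefixes are cited in alphabetical order (multiplying prefixes like di-/tri- are ignored for ordering).
The name is 1-fluoro-8-iodonon-5-en-1-ol.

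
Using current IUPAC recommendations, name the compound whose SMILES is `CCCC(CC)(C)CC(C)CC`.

The parent chain contains 8 carbons (octane).
Number the chain so that the substituent locant set {3,5,5} is lower than {4,4,6} at the first point of difference.
That gives an ethyl group at C-5; methyl groups at C-3 and C-5.
The substituents are ordered alphabetically, ignoring any di-/tri- multipliers.
The name is 5-ethyl-3,5-dimethyloctane.

5-ethyl-3,5-dimethyloctane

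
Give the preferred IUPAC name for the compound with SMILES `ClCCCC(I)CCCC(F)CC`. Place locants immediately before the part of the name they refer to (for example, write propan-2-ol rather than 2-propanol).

1-chloro-8-fluoro-4-iododecane

The longest carbon chain is 10 atoms: the parent is decane.
Choose the numbering such that the substituent locant set {1,4,8} is lower than {3,7,10} at the first point of difference.
That gives a chloro group at C-1; a fluoro group at C-8; an iodo group at C-4.
Substituent prefixes are cited in alphabetical order (multiplying prefixes like di-/tri- are ignored for ordering).
Putting it together: 1-chloro-8-fluoro-4-iododecane.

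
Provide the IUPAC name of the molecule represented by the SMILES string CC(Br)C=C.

3-bromobut-1-ene

Counting along the main chain through the multiple bond gives 4 carbons: the parent is butane.
The chain contains a C=C double bond, so the unsaturation ending is -ene.
Number the chain so that numbering from this end puts the double bond at C-1 rather than C-3.
That gives the double bond between C-1 and C-2; a bromo group at C-3.
The name is 3-bromobut-1-ene.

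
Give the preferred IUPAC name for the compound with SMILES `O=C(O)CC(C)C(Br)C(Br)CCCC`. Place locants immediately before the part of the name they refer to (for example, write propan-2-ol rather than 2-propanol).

Counting along the main chain through the –COOH group gives 9 carbons: the parent is nonane.
The highest-priority functional group is a carboxylic acid (terminal –COOH), so the name ends in -oic acid.
Choose the numbering such that the carboxylic acid carbon is C-1 by definition.
With this numbering: bromo groups at C-4 and C-5; a methyl group at C-3.
The substituents are ordered alphabetically, ignoring any di-/tri- multipliers.
Putting it together: 4,5-dibromo-3-methylnonanoic acid.

4,5-dibromo-3-methylnonanoic acid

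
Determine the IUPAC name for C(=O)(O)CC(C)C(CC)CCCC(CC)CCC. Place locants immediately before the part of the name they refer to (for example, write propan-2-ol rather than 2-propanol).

4,8-diethyl-3-methylundecanoic acid

The longest chain bearing the –COOH group is 11 carbons long (undecane).
A carboxylic acid (terminal –COOH) is the principal characteristic group, giving the suffix -oic acid.
The numbering direction is chosen so that the carboxylic acid carbon is C-1 by definition.
With this numbering: ethyl groups at C-4 and C-8; a methyl group at C-3.
Substituent prefixes are cited in alphabetical order (multiplying prefixes like di-/tri- are ignored for ordering).
Assembling the pieces gives 4,8-diethyl-3-methylundecanoic acid.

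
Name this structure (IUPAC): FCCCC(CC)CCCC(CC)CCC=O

4,8-diethyl-11-fluoroundecanal

The longest carbon chain that includes the –CHO group has 11 carbons, so the parent hydride is undecane.
The principal characteristic group is an aldehyde (terminal –CHO), named with the suffix -al.
The numbering direction is chosen so that the aldehyde carbon is C-1 by definition.
This places ethyl groups at C-4 and C-8; a fluoro group at C-11.
Substituent prefixes are cited in alphabetical order (multiplying prefixes like di-/tri- are ignored for ordering).
Assembling the pieces gives 4,8-diethyl-11-fluoroundecanal.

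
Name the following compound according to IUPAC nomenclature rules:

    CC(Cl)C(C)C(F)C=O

The longest carbon chain that includes the –CHO group has 5 carbons, so the parent hydride is pentane.
The highest-priority functional group is an aldehyde (terminal –CHO), so the name ends in -al.
Choose the numbering such that the aldehyde carbon is C-1 by definition.
That gives a chloro group at C-4; a fluoro group at C-2; a methyl group at C-3.
The substituents are ordered alphabetically, ignoring any di-/tri- multipliers.
Putting it together: 4-chloro-2-fluoro-3-methylpentanal.

4-chloro-2-fluoro-3-methylpentanal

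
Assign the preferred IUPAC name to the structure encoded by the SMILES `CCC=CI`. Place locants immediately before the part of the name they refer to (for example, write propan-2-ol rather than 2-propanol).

1-iodobut-1-ene

Counting along the main chain through the multiple bond gives 4 carbons: the parent is butane.
There is one C=C double bond, indicated by the ending -ene.
Choose the numbering such that numbering from this end puts the double bond at C-1 rather than C-3.
That gives the double bond between C-1 and C-2; an iodo group at C-1.
Assembling the pieces gives 1-iodobut-1-ene.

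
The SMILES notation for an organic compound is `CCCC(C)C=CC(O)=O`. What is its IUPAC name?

The longest chain bearing the –COOH group and the multiple bond is 7 carbons long (heptane).
The highest-priority functional group is a carboxylic acid (terminal –COOH), so the name ends in -oic acid.
A C=C double bond in the chain gives the infix -ene-.
The numbering direction is chosen so that the carboxylic acid carbon is C-1 by definition.
With this numbering: the double bond between C-2 and C-3; a methyl group at C-4.
The name is 4-methylhept-2-enoic acid.

4-methylhept-2-enoic acid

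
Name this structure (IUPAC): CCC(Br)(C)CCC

3-bromo-3-methylhexane

The longest carbon chain is 6 atoms: the parent is hexane.
The numbering direction is chosen so that the substituent locant set {3,3} is lower than {4,4} at the first point of difference.
That gives a bromo group at C-3; a methyl group at C-3.
Substituent prefixes are cited in alphabetical order (multiplying prefixes like di-/tri- are ignored for ordering).
The name is 3-bromo-3-methylhexane.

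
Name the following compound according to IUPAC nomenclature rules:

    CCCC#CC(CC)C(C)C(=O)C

4-ethyl-3-methylnon-5-yn-2-one

The longest carbon chain that includes the carbonyl and the multiple bond has 9 carbons, so the parent hydride is nonane.
A ketone (C=O on an internal carbon) is the principal characteristic group, giving the suffix -one.
A C≡C triple bond in the chain gives the infix -yne-.
Choose the numbering such that numbering from this end puts the carbonyl group at C-2 rather than C-8.
That gives the carbonyl at C-2; the triple bond between C-5 and C-6; an ethyl group at C-4; a methyl group at C-3.
The substituents are ordered alphabetically, ignoring any di-/tri- multipliers.
Assembling the pieces gives 4-ethyl-3-methylnon-5-yn-2-one.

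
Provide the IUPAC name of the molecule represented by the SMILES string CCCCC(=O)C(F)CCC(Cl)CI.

The longest carbon chain that includes the carbonyl has 10 carbons, so the parent hydride is decane.
The highest-priority functional group is a ketone (C=O on an internal carbon), so the name ends in -one.
Number the chain so that numbering from this end puts the carbonyl group at C-5 rather than C-6.
This places the carbonyl at C-5; a chloro group at C-9; a fluoro group at C-6; an iodo group at C-10.
Substituent prefixes are cited in alphabetical order (multiplying prefixes like di-/tri- are ignored for ordering).
Putting it together: 9-chloro-6-fluoro-10-iododecan-5-one.

9-chloro-6-fluoro-10-iododecan-5-one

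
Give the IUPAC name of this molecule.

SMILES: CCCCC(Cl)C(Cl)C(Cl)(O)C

The longest chain bearing the –OH group is 8 carbons long (octane).
An alcohol (–OH) is the principal characteristic group, giving the suffix -ol.
The numbering direction is chosen so that numbering from this end puts the hydroxyl group at C-2 rather than C-7.
That gives the hydroxyl at C-2; chloro groups at C-2 and C-3 and C-4.
Putting it together: 2,3,4-trichlorooctan-2-ol.

2,3,4-trichlorooctan-2-ol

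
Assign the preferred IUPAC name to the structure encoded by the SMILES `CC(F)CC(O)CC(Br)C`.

Counting along the main chain through the –OH group gives 7 carbons: the parent is heptane.
The principal characteristic group is an alcohol (–OH), named with the suffix -ol.
Choose the numbering such that the locant sets are identical either way, so the alphabetically earlier bromo substituent takes the lower locant (2 rather than 6).
With this numbering: the hydroxyl at C-4; a bromo group at C-2; a fluoro group at C-6.
Prefixes are listed alphabetically: bromo, fluoro.
Putting it together: 2-bromo-6-fluoroheptan-4-ol.

2-bromo-6-fluoroheptan-4-ol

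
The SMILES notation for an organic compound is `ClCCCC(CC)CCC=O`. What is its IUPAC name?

Counting along the main chain through the –CHO group gives 7 carbons: the parent is heptane.
The principal characteristic group is an aldehyde (terminal –CHO), named with the suffix -al.
Number the chain so that the aldehyde carbon is C-1 by definition.
This places a chloro group at C-7; an ethyl group at C-4.
Prefixes are listed alphabetically: chloro, ethyl.
The name is 7-chloro-4-ethylheptanal.

7-chloro-4-ethylheptanal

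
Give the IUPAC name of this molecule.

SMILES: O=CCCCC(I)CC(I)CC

The longest carbon chain that includes the –CHO group has 9 carbons, so the parent hydride is nonane.
An aldehyde (terminal –CHO) is the principal characteristic group, giving the suffix -al.
Choose the numbering such that the aldehyde carbon is C-1 by definition.
With this numbering: iodo groups at C-5 and C-7.
Assembling the pieces gives 5,7-diiodononanal.

5,7-diiodononanal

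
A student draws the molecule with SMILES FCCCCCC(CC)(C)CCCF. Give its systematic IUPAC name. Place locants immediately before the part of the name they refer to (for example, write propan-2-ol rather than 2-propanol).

4-ethyl-1,9-difluoro-4-methylnonane

The longest carbon chain is 9 atoms: the parent is nonane.
Number the chain so that the substituent locant set {1,4,4,9} is lower than {1,6,6,9} at the first point of difference.
With this numbering: an ethyl group at C-4; fluoro groups at C-1 and C-9; a methyl group at C-4.
Substituent prefixes are cited in alphabetical order (multiplying prefixes like di-/tri- are ignored for ordering).
Assembling the pieces gives 4-ethyl-1,9-difluoro-4-methylnonane.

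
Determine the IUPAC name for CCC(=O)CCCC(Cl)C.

Counting along the main chain through the carbonyl gives 8 carbons: the parent is octane.
The highest-priority functional group is a ketone (C=O on an internal carbon), so the name ends in -one.
The numbering direction is chosen so that numbering from this end puts the carbonyl group at C-3 rather than C-6.
That gives the carbonyl at C-3; a chloro group at C-7.
Assembling the pieces gives 7-chlorooctan-3-one.

7-chlorooctan-3-one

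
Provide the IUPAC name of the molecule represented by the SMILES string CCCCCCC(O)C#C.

non-1-yn-3-ol

The longest carbon chain that includes the –OH group and the multiple bond has 9 carbons, so the parent hydride is nonane.
The principal characteristic group is an alcohol (–OH), named with the suffix -ol.
The chain contains a C≡C triple bond, so the unsaturation ending is -yne.
The numbering direction is chosen so that numbering from this end puts the hydroxyl group at C-3 rather than C-7.
With this numbering: the hydroxyl at C-3; the triple bond between C-1 and C-2.
The name is non-1-yn-3-ol.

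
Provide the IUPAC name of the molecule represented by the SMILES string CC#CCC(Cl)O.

1-chloropent-3-yn-1-ol

Counting along the main chain through the –OH group and the multiple bond gives 5 carbons: the parent is pentane.
An alcohol (–OH) is the principal characteristic group, giving the suffix -ol.
The chain contains a C≡C triple bond, so the unsaturation ending is -yne.
Number the chain so that numbering from this end puts the hydroxyl group at C-1 rather than C-5.
With this numbering: the hydroxyl at C-1; the triple bond between C-3 and C-4; a chloro group at C-1.
The name is 1-chloropent-3-yn-1-ol.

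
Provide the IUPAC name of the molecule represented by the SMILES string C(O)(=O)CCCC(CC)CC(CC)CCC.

The longest carbon chain that includes the –COOH group has 10 carbons, so the parent hydride is decane.
The principal characteristic group is a carboxylic acid (terminal –COOH), named with the suffix -oic acid.
Choose the numbering such that the carboxylic acid carbon is C-1 by definition.
This places ethyl groups at C-5 and C-7.
Assembling the pieces gives 5,7-diethyldecanoic acid.

5,7-diethyldecanoic acid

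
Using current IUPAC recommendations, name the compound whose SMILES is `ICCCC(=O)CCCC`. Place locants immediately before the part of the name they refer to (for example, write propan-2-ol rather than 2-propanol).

1-iodooctan-4-one

The longest chain bearing the carbonyl is 8 carbons long (octane).
The highest-priority functional group is a ketone (C=O on an internal carbon), so the name ends in -one.
Number the chain so that numbering from this end puts the carbonyl group at C-4 rather than C-5.
With this numbering: the carbonyl at C-4; an iodo group at C-1.
The name is 1-iodooctan-4-one.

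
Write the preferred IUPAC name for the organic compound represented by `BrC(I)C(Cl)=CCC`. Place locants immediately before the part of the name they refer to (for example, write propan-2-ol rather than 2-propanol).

1-bromo-2-chloro-1-iodopent-2-ene

The longest chain bearing the multiple bond is 5 carbons long (pentane).
A C=C double bond in the chain gives the infix -ene-.
Number the chain so that numbering from this end puts the double bond at C-2 rather than C-3.
With this numbering: the double bond between C-2 and C-3; a bromo group at C-1; a chloro group at C-2; an iodo group at C-1.
Substituent prefixes are cited in alphabetical order (multiplying prefixes like di-/tri- are ignored for ordering).
Putting it together: 1-bromo-2-chloro-1-iodopent-2-ene.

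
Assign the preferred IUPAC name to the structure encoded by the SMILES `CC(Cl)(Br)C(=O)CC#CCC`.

The longest carbon chain that includes the carbonyl and the multiple bond has 8 carbons, so the parent hydride is octane.
A ketone (C=O on an internal carbon) is the principal characteristic group, giving the suffix -one.
There is one C≡C triple bond, indicated by the ending -yne.
Choose the numbering such that numbering from this end puts the carbonyl group at C-3 rather than C-6.
This places the carbonyl at C-3; the triple bond between C-5 and C-6; a bromo group at C-2; a chloro group at C-2.
Substituent prefixes are cited in alphabetical order (multiplying prefixes like di-/tri- are ignored for ordering).
The name is 2-bromo-2-chlorooct-5-yn-3-one.

2-bromo-2-chlorooct-5-yn-3-one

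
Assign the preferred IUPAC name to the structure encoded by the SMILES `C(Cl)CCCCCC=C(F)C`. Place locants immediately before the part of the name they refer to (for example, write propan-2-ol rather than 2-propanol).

9-chloro-2-fluoronon-2-ene

Counting along the main chain through the multiple bond gives 9 carbons: the parent is nonane.
The chain contains a C=C double bond, so the unsaturation ending is -ene.
The numbering direction is chosen so that numbering from this end puts the double bond at C-2 rather than C-7.
That gives the double bond between C-2 and C-3; a chloro group at C-9; a fluoro group at C-2.
Substituent prefixes are cited in alphabetical order (multiplying prefixes like di-/tri- are ignored for ordering).
The name is 9-chloro-2-fluoronon-2-ene.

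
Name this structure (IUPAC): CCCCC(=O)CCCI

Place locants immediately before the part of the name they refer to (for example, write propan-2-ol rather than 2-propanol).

The longest chain bearing the carbonyl is 8 carbons long (octane).
The highest-priority functional group is a ketone (C=O on an internal carbon), so the name ends in -one.
The numbering direction is chosen so that numbering from this end puts the carbonyl group at C-4 rather than C-5.
This places the carbonyl at C-4; an iodo group at C-1.
The name is 1-iodooctan-4-one.

1-iodooctan-4-one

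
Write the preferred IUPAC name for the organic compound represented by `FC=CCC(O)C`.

Counting along the main chain through the –OH group and the multiple bond gives 5 carbons: the parent is pentane.
An alcohol (–OH) is the principal characteristic group, giving the suffix -ol.
The chain contains a C=C double bond, so the unsaturation ending is -ene.
Choose the numbering such that numbering from this end puts the hydroxyl group at C-2 rather than C-4.
That gives the hydroxyl at C-2; the double bond between C-4 and C-5; a fluoro group at C-5.
The name is 5-fluoropent-4-en-2-ol.

5-fluoropent-4-en-2-ol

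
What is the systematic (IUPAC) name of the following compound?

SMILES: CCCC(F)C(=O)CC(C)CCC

Counting along the main chain through the carbonyl gives 10 carbons: the parent is decane.
The principal characteristic group is a ketone (C=O on an internal carbon), named with the suffix -one.
The numbering direction is chosen so that numbering from this end puts the carbonyl group at C-5 rather than C-6.
That gives the carbonyl at C-5; a fluoro group at C-4; a methyl group at C-7.
The substituents are ordered alphabetically, ignoring any di-/tri- multipliers.
Putting it together: 4-fluoro-7-methyldecan-5-one.

4-fluoro-7-methyldecan-5-one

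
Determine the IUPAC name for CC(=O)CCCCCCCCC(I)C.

11-iodododecan-2-one

The longest chain bearing the carbonyl is 12 carbons long (dodecane).
A ketone (C=O on an internal carbon) is the principal characteristic group, giving the suffix -one.
The numbering direction is chosen so that numbering from this end puts the carbonyl group at C-2 rather than C-11.
With this numbering: the carbonyl at C-2; an iodo group at C-11.
Putting it together: 11-iodododecan-2-one.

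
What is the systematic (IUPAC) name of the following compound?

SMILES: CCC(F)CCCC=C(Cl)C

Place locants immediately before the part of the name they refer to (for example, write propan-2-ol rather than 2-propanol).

2-chloro-7-fluoronon-2-ene

Counting along the main chain through the multiple bond gives 9 carbons: the parent is nonane.
The chain contains a C=C double bond, so the unsaturation ending is -ene.
Choose the numbering such that numbering from this end puts the double bond at C-2 rather than C-7.
This places the double bond between C-2 and C-3; a chloro group at C-2; a fluoro group at C-7.
Substituent prefixes are cited in alphabetical order (multiplying prefixes like di-/tri- are ignored for ordering).
The name is 2-chloro-7-fluoronon-2-ene.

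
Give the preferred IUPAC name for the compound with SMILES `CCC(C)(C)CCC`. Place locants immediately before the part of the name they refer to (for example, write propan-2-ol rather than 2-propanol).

The longest carbon chain is 6 atoms: the parent is hexane.
Choose the numbering such that the substituent locant set {3,3} is lower than {4,4} at the first point of difference.
This places two methyl groups at C-3.
Putting it together: 3,3-dimethylhexane.

3,3-dimethylhexane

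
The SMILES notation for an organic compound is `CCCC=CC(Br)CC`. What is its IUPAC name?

3-bromooct-4-ene

The longest carbon chain that includes the multiple bond has 8 carbons, so the parent hydride is octane.
A C=C double bond in the chain gives the infix -ene-.
The numbering direction is chosen so that the substituent locant set {3} is lower than {6} at the first point of difference.
With this numbering: the double bond between C-4 and C-5; a bromo group at C-3.
The name is 3-bromooct-4-ene.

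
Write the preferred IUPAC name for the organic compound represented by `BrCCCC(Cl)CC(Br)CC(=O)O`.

The longest chain bearing the –COOH group is 8 carbons long (octane).
A carboxylic acid (terminal –COOH) is the principal characteristic group, giving the suffix -oic acid.
The numbering direction is chosen so that the carboxylic acid carbon is C-1 by definition.
This places bromo groups at C-3 and C-8; a chloro group at C-5.
The substituents are ordered alphabetically, ignoring any di-/tri- multipliers.
Putting it together: 3,8-dibromo-5-chlorooctanoic acid.

3,8-dibromo-5-chlorooctanoic acid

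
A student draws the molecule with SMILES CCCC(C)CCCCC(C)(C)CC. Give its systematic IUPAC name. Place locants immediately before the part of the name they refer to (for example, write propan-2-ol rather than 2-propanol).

3,3,8-trimethylundecane

The parent chain contains 11 carbons (undecane).
Number the chain so that the substituent locant set {3,3,8} is lower than {4,9,9} at the first point of difference.
That gives methyl groups at C-3 (×2) and C-8.
Assembling the pieces gives 3,3,8-trimethylundecane.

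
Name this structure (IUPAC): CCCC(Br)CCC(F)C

The longest continuous carbon chain has 8 atoms, so the parent hydride is octane.
Number the chain so that the substituent locant set {2,5} is lower than {4,7} at the first point of difference.
That gives a bromo group at C-5; a fluoro group at C-2.
The substituents are ordered alphabetically, ignoring any di-/tri- multipliers.
The name is 5-bromo-2-fluorooctane.

5-bromo-2-fluorooctane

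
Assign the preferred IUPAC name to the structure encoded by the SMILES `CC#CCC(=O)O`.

Counting along the main chain through the –COOH group and the multiple bond gives 5 carbons: the parent is pentane.
The principal characteristic group is a carboxylic acid (terminal –COOH), named with the suffix -oic acid.
The chain contains a C≡C triple bond, so the unsaturation ending is -yne.
Choose the numbering such that the carboxylic acid carbon is C-1 by definition.
This places the triple bond between C-3 and C-4.
The name is pent-3-ynoic acid.

pent-3-ynoic acid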